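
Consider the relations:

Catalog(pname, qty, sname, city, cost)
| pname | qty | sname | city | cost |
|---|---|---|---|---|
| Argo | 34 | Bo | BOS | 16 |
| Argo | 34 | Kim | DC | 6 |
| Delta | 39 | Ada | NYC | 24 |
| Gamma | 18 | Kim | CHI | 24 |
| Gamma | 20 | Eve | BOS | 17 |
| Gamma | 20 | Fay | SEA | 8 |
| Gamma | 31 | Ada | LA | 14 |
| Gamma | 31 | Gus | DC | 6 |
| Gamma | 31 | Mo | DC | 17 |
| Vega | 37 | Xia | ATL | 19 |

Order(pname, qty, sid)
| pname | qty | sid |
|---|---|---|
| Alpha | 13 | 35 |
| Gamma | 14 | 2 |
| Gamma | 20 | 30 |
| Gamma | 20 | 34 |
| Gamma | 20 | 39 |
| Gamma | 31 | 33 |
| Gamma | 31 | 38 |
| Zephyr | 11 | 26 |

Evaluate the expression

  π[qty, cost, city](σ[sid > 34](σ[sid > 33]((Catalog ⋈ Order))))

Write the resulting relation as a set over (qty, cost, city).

{(20, 17, BOS), (20, 8, SEA), (31, 14, LA), (31, 17, DC), (31, 6, DC)}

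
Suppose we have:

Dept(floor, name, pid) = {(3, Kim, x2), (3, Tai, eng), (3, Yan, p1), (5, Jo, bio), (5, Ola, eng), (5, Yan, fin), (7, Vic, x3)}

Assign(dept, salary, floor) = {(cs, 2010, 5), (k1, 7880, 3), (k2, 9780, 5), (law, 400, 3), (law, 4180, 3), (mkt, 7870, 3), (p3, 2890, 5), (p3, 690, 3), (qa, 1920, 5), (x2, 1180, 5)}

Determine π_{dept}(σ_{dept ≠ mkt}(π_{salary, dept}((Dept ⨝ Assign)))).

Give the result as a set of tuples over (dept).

Joining Dept and Assign on floor yields {(3, Kim, x2, k1, 7880), (3, Kim, x2, law, 400), (3, Kim, x2, law, 4180), (3, Kim, x2, mkt, 7870), (3, Kim, x2, p3, 690), (3, Tai, eng, k1, 7880), (3, Tai, eng, law, 400), (3, Tai, eng, law, 4180), (3, Tai, eng, mkt, 7870), (3, Tai, eng, p3, 690), (3, Yan, p1, k1, 7880), (3, Yan, p1, law, 400), (3, Yan, p1, law, 4180), (3, Yan, p1, mkt, 7870), (3, Yan, p1, p3, 690), (5, Jo, bio, cs, 2010), (5, Jo, bio, k2, 9780), (5, Jo, bio, p3, 2890), (5, Jo, bio, qa, 1920), (5, Jo, bio, x2, 1180), (5, Ola, eng, cs, 2010), (5, Ola, eng, k2, 9780), (5, Ola, eng, p3, 2890), (5, Ola, eng, qa, 1920), (5, Ola, eng, x2, 1180), (5, Yan, fin, cs, 2010), (5, Yan, fin, k2, 9780), (5, Yan, fin, p3, 2890), (5, Yan, fin, qa, 1920), (5, Yan, fin, x2, 1180)}.
Projecting to salary, dept (20 duplicate(s) eliminated): {(1180, x2), (1920, qa), (2010, cs), (2890, p3), (400, law), (4180, law), (690, p3), (7870, mkt), (7880, k1), (9780, k2)}
Selection dept ≠ mkt: {(1180, x2), (1920, qa), (2010, cs), (2890, p3), (400, law), (4180, law), (690, p3), (7880, k1), (9780, k2)}
Projecting to dept (2 duplicate(s) eliminated): {cs, k1, k2, law, p3, qa, x2}

{cs, k1, k2, law, p3, qa, x2}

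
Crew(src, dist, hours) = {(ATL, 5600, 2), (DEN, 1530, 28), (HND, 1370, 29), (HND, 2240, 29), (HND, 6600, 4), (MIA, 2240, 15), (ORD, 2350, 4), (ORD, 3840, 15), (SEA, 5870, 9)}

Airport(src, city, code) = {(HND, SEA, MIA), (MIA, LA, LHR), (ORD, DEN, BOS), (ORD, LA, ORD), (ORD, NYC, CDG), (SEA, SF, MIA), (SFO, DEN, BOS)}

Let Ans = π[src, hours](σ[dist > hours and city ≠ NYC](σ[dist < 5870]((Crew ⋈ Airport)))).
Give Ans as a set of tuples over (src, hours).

{(HND, 29), (MIA, 15), (ORD, 15), (ORD, 4)}

Joining Crew and Airport on src yields {(HND, 1370, 29, SEA, MIA), (HND, 2240, 29, SEA, MIA), (HND, 6600, 4, SEA, MIA), (MIA, 2240, 15, LA, LHR), (ORD, 2350, 4, DEN, BOS), (ORD, 2350, 4, LA, ORD), (ORD, 2350, 4, NYC, CDG), (ORD, 3840, 15, DEN, BOS), (ORD, 3840, 15, LA, ORD), (ORD, 3840, 15, NYC, CDG), (SEA, 5870, 9, SF, MIA)}.
Selection dist < 5870: {(HND, 1370, 29, SEA, MIA), (HND, 2240, 29, SEA, MIA), (MIA, 2240, 15, LA, LHR), (ORD, 2350, 4, DEN, BOS), (ORD, 2350, 4, LA, ORD), (ORD, 2350, 4, NYC, CDG), (ORD, 3840, 15, DEN, BOS), (ORD, 3840, 15, LA, ORD), (ORD, 3840, 15, NYC, CDG)}
Selection dist > hours and city ≠ NYC: {(HND, 1370, 29, SEA, MIA), (HND, 2240, 29, SEA, MIA), (MIA, 2240, 15, LA, LHR), (ORD, 2350, 4, DEN, BOS), (ORD, 2350, 4, LA, ORD), (ORD, 3840, 15, DEN, BOS), (ORD, 3840, 15, LA, ORD)}
π_{src, hours} gives {(HND, 29), (MIA, 15), (ORD, 15), (ORD, 4)} (3 duplicate(s) eliminated).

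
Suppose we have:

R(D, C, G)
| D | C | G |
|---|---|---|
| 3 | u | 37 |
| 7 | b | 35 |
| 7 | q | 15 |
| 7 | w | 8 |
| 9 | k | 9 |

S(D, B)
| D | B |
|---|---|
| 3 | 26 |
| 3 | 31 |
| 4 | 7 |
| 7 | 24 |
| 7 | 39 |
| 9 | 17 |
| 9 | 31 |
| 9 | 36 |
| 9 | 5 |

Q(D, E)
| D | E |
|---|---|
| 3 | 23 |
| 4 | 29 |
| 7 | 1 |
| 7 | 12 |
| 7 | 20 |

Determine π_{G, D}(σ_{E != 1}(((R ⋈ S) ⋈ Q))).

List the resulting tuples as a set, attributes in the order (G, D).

R ⋈ S (natural join on D): {(3, u, 37, 26), (3, u, 37, 31), (7, b, 35, 24), (7, b, 35, 39), (7, q, 15, 24), (7, q, 15, 39), (7, w, 8, 24), (7, w, 8, 39), (9, k, 9, 17), (9, k, 9, 31), (9, k, 9, 36), (9, k, 9, 5)}
(R ⋈ S) ⋈ Q (natural join on D): {(3, u, 37, 26, 23), (3, u, 37, 31, 23), (7, b, 35, 24, 1), (7, b, 35, 24, 12), (7, b, 35, 24, 20), (7, b, 35, 39, 1), (7, b, 35, 39, 12), (7, b, 35, 39, 20), (7, q, 15, 24, 1), (7, q, 15, 24, 12), (7, q, 15, 24, 20), (7, q, 15, 39, 1), (7, q, 15, 39, 12), (7, q, 15, 39, 20), (7, w, 8, 24, 1), (7, w, 8, 24, 12), (7, w, 8, 24, 20), (7, w, 8, 39, 1), (7, w, 8, 39, 12), (7, w, 8, 39, 20)}
Filtering on E != 1 leaves {(3, u, 37, 26, 23), (3, u, 37, 31, 23), (7, b, 35, 24, 12), (7, b, 35, 24, 20), (7, b, 35, 39, 12), (7, b, 35, 39, 20), (7, q, 15, 24, 12), (7, q, 15, 24, 20), (7, q, 15, 39, 12), (7, q, 15, 39, 20), (7, w, 8, 24, 12), (7, w, 8, 24, 20), (7, w, 8, 39, 12), (7, w, 8, 39, 20)}.
Projecting to G, D (10 duplicate(s) eliminated): {(15, 7), (35, 7), (37, 3), (8, 7)}

{(15, 7), (35, 7), (37, 3), (8, 7)}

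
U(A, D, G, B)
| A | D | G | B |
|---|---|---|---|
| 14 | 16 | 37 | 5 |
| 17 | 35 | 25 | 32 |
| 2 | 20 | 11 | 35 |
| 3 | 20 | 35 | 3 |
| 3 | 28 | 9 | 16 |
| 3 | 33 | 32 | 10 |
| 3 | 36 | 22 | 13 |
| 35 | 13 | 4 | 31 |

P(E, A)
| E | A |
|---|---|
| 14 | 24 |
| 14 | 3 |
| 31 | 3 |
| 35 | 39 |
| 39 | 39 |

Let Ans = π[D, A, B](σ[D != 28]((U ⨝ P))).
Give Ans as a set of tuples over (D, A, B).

U ⋈ P (natural join on A): {(3, 20, 35, 3, 14), (3, 20, 35, 3, 31), (3, 28, 9, 16, 14), (3, 28, 9, 16, 31), (3, 33, 32, 10, 14), (3, 33, 32, 10, 31), (3, 36, 22, 13, 14), (3, 36, 22, 13, 31)}
Selection D != 28: {(3, 20, 35, 3, 14), (3, 20, 35, 3, 31), (3, 33, 32, 10, 14), (3, 33, 32, 10, 31), (3, 36, 22, 13, 14), (3, 36, 22, 13, 31)}
Keep only column(s) D, A, B (3 duplicate(s) eliminated): {(20, 3, 3), (33, 3, 10), (36, 3, 13)}

{(20, 3, 3), (33, 3, 10), (36, 3, 13)}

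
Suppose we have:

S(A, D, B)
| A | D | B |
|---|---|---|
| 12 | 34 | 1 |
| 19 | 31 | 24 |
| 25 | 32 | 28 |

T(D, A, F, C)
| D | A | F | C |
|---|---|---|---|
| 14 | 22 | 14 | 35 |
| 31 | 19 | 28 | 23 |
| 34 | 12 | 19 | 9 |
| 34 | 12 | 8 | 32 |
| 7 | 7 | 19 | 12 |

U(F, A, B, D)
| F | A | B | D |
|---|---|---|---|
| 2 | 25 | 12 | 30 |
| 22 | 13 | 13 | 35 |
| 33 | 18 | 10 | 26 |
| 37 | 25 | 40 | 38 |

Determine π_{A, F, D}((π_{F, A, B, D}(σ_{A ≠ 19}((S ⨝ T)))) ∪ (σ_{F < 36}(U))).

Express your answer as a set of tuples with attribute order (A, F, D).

S ⋈ T (natural join on A, D): {(12, 34, 1, 19, 9), (12, 34, 1, 8, 32), (19, 31, 24, 28, 23)}
Filtering on A ≠ 19 leaves {(12, 34, 1, 19, 9), (12, 34, 1, 8, 32)}.
π[F, A, B, D]: project onto (F, A, B, D) → {(19, 12, 1, 34), (8, 12, 1, 34)}
Filtering on F < 36 leaves {(2, 25, 12, 30), (22, 13, 13, 35), (33, 18, 10, 26)}.
Union: {(19, 12, 1, 34), (8, 12, 1, 34)} with {(2, 25, 12, 30), (22, 13, 13, 35), (33, 18, 10, 26)} → {(19, 12, 1, 34), (2, 25, 12, 30), (22, 13, 13, 35), (33, 18, 10, 26), (8, 12, 1, 34)}
π[A, F, D]: project onto (A, F, D) → {(12, 19, 34), (12, 8, 34), (13, 22, 35), (18, 33, 26), (25, 2, 30)}

{(12, 19, 34), (12, 8, 34), (13, 22, 35), (18, 33, 26), (25, 2, 30)}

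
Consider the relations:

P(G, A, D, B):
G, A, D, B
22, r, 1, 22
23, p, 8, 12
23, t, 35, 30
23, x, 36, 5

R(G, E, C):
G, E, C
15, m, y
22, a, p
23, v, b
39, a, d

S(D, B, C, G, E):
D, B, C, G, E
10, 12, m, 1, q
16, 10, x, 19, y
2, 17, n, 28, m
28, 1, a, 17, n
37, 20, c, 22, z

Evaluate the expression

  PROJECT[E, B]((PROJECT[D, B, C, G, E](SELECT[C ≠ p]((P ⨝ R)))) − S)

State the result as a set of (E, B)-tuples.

Joining P and R on G yields {(22, r, 1, 22, a, p), (23, p, 8, 12, v, b), (23, t, 35, 30, v, b), (23, x, 36, 5, v, b)}.
Apply σ_{C ≠ p}; surviving tuples: {(23, p, 8, 12, v, b), (23, t, 35, 30, v, b), (23, x, 36, 5, v, b)}
π[D, B, C, G, E]: project onto (D, B, C, G, E) → {(35, 30, b, 23, v), (36, 5, b, 23, v), (8, 12, b, 23, v)}
Difference: {(35, 30, b, 23, v), (36, 5, b, 23, v), (8, 12, b, 23, v)} with {(10, 12, m, 1, q), (16, 10, x, 19, y), (2, 17, n, 28, m), (28, 1, a, 17, n), (37, 20, c, 22, z)} → {(35, 30, b, 23, v), (36, 5, b, 23, v), (8, 12, b, 23, v)}
π[E, B]: project onto (E, B) → {(v, 12), (v, 30), (v, 5)}

{(v, 12), (v, 30), (v, 5)}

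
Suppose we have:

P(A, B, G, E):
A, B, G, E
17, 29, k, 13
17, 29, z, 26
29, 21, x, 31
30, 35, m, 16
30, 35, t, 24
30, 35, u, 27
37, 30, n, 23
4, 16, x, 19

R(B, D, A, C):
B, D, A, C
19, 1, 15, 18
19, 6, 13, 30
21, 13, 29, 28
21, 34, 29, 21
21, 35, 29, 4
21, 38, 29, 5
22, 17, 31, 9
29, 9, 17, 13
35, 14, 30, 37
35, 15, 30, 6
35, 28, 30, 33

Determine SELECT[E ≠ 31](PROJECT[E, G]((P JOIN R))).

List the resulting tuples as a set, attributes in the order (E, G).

Joining P and R on A, B yields {(17, 29, k, 13, 9, 13), (17, 29, z, 26, 9, 13), (29, 21, x, 31, 13, 28), (29, 21, x, 31, 34, 21), (29, 21, x, 31, 35, 4), (29, 21, x, 31, 38, 5), (30, 35, m, 16, 14, 37), (30, 35, m, 16, 15, 6), (30, 35, m, 16, 28, 33), (30, 35, t, 24, 14, 37), (30, 35, t, 24, 15, 6), (30, 35, t, 24, 28, 33), (30, 35, u, 27, 14, 37), (30, 35, u, 27, 15, 6), (30, 35, u, 27, 28, 33)}.
Keep only column(s) E, G (9 duplicate(s) eliminated): {(13, k), (16, m), (24, t), (26, z), (27, u), (31, x)}
σ[E ≠ 31]: keep tuples satisfying E ≠ 31 → {(13, k), (16, m), (24, t), (26, z), (27, u)}

{(13, k), (16, m), (24, t), (26, z), (27, u)}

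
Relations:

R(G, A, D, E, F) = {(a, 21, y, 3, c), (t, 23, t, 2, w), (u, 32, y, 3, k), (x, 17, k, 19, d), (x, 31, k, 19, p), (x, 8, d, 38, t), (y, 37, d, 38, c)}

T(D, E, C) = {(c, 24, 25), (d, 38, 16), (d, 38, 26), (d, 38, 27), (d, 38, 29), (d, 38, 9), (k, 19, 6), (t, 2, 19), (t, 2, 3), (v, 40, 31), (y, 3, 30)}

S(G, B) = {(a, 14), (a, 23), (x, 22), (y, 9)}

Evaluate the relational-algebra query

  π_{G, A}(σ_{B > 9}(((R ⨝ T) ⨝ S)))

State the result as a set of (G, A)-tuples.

Natural join on D, E: {(a, 21, y, 3, c, 30), (t, 23, t, 2, w, 19), (t, 23, t, 2, w, 3), (u, 32, y, 3, k, 30), (x, 17, k, 19, d, 6), (x, 31, k, 19, p, 6), (x, 8, d, 38, t, 16), (x, 8, d, 38, t, 26), (x, 8, d, 38, t, 27), (x, 8, d, 38, t, 29), (x, 8, d, 38, t, 9), (y, 37, d, 38, c, 16), (y, 37, d, 38, c, 26), (y, 37, d, 38, c, 27), (y, 37, d, 38, c, 29), (y, 37, d, 38, c, 9)}
Natural join on G: {(a, 21, y, 3, c, 30, 14), (a, 21, y, 3, c, 30, 23), (x, 17, k, 19, d, 6, 22), (x, 31, k, 19, p, 6, 22), (x, 8, d, 38, t, 16, 22), (x, 8, d, 38, t, 26, 22), (x, 8, d, 38, t, 27, 22), (x, 8, d, 38, t, 29, 22), (x, 8, d, 38, t, 9, 22), (y, 37, d, 38, c, 16, 9), (y, 37, d, 38, c, 26, 9), (y, 37, d, 38, c, 27, 9), (y, 37, d, 38, c, 29, 9), (y, 37, d, 38, c, 9, 9)}
Filtering on B > 9 leaves {(a, 21, y, 3, c, 30, 14), (a, 21, y, 3, c, 30, 23), (x, 17, k, 19, d, 6, 22), (x, 31, k, 19, p, 6, 22), (x, 8, d, 38, t, 16, 22), (x, 8, d, 38, t, 26, 22), (x, 8, d, 38, t, 27, 22), (x, 8, d, 38, t, 29, 22), (x, 8, d, 38, t, 9, 22)}.
Projecting to G, A (5 duplicate(s) eliminated): {(a, 21), (x, 17), (x, 31), (x, 8)}

{(a, 21), (x, 17), (x, 31), (x, 8)}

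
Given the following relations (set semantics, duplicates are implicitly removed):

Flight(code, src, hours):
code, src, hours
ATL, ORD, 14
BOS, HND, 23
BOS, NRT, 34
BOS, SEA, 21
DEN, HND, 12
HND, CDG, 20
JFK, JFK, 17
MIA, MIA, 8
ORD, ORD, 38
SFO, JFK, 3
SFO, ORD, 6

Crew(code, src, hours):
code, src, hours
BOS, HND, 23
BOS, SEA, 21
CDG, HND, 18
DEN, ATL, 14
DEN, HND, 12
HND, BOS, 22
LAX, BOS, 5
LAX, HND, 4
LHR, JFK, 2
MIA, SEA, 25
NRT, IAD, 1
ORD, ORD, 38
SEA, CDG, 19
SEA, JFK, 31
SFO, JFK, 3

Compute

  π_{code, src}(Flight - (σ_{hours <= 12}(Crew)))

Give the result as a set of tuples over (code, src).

{(ATL, ORD), (BOS, HND), (BOS, NRT), (BOS, SEA), (HND, CDG), (JFK, JFK), (MIA, MIA), (ORD, ORD), (SFO, ORD)}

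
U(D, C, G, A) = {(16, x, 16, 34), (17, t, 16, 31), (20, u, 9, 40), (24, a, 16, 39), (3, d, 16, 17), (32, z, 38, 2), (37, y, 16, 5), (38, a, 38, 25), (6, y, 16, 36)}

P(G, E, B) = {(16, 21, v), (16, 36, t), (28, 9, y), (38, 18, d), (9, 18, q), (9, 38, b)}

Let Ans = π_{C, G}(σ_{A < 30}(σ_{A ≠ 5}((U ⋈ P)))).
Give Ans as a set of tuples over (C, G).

{(a, 38), (d, 16), (z, 38)}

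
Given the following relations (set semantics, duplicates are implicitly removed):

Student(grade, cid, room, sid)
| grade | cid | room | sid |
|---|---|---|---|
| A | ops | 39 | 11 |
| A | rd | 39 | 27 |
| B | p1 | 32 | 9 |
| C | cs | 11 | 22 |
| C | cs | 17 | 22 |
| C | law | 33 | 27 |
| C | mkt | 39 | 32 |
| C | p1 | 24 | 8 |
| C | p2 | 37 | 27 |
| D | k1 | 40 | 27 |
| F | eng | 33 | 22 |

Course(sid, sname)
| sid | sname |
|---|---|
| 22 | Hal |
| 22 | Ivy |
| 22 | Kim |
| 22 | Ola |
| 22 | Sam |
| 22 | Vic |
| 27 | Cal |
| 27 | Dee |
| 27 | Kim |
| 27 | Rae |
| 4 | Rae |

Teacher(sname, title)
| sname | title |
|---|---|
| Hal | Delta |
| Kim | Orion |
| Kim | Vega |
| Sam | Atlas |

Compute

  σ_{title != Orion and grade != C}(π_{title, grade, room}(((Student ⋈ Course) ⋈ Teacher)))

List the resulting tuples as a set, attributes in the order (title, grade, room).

{(Atlas, F, 33), (Delta, F, 33), (Vega, A, 39), (Vega, D, 40), (Vega, F, 33)}

Joining Student and Course on sid yields {(A, rd, 39, 27, Cal), (A, rd, 39, 27, Dee), (A, rd, 39, 27, Kim), (A, rd, 39, 27, Rae), (C, cs, 11, 22, Hal), (C, cs, 11, 22, Ivy), (C, cs, 11, 22, Kim), (C, cs, 11, 22, Ola), (C, cs, 11, 22, Sam), (C, cs, 11, 22, Vic), (C, cs, 17, 22, Hal), (C, cs, 17, 22, Ivy), (C, cs, 17, 22, Kim), (C, cs, 17, 22, Ola), (C, cs, 17, 22, Sam), (C, cs, 17, 22, Vic), (C, law, 33, 27, Cal), (C, law, 33, 27, Dee), (C, law, 33, 27, Kim), (C, law, 33, 27, Rae), (C, p2, 37, 27, Cal), (C, p2, 37, 27, Dee), (C, p2, 37, 27, Kim), (C, p2, 37, 27, Rae), (D, k1, 40, 27, Cal), (D, k1, 40, 27, Dee), (D, k1, 40, 27, Kim), (D, k1, 40, 27, Rae), (F, eng, 33, 22, Hal), (F, eng, 33, 22, Ivy), (F, eng, 33, 22, Kim), (F, eng, 33, 22, Ola), (F, eng, 33, 22, Sam), (F, eng, 33, 22, Vic)}.
Joining (Student ⋈ Course) and Teacher on sname yields {(A, rd, 39, 27, Kim, Orion), (A, rd, 39, 27, Kim, Vega), (C, cs, 11, 22, Hal, Delta), (C, cs, 11, 22, Kim, Orion), (C, cs, 11, 22, Kim, Vega), (C, cs, 11, 22, Sam, Atlas), (C, cs, 17, 22, Hal, Delta), (C, cs, 17, 22, Kim, Orion), (C, cs, 17, 22, Kim, Vega), (C, cs, 17, 22, Sam, Atlas), (C, law, 33, 27, Kim, Orion), (C, law, 33, 27, Kim, Vega), (C, p2, 37, 27, Kim, Orion), (C, p2, 37, 27, Kim, Vega), (D, k1, 40, 27, Kim, Orion), (D, k1, 40, 27, Kim, Vega), (F, eng, 33, 22, Hal, Delta), (F, eng, 33, 22, Kim, Orion), (F, eng, 33, 22, Kim, Vega), (F, eng, 33, 22, Sam, Atlas)}.
Keep only column(s) title, grade, room: {(Atlas, C, 11), (Atlas, C, 17), (Atlas, F, 33), (Delta, C, 11), (Delta, C, 17), (Delta, F, 33), (Orion, A, 39), (Orion, C, 11), (Orion, C, 17), (Orion, C, 33), (Orion, C, 37), (Orion, D, 40), (Orion, F, 33), (Vega, A, 39), (Vega, C, 11), (Vega, C, 17), (Vega, C, 33), (Vega, C, 37), (Vega, D, 40), (Vega, F, 33)}
Filtering on title != Orion and grade != C leaves {(Atlas, F, 33), (Delta, F, 33), (Vega, A, 39), (Vega, D, 40), (Vega, F, 33)}.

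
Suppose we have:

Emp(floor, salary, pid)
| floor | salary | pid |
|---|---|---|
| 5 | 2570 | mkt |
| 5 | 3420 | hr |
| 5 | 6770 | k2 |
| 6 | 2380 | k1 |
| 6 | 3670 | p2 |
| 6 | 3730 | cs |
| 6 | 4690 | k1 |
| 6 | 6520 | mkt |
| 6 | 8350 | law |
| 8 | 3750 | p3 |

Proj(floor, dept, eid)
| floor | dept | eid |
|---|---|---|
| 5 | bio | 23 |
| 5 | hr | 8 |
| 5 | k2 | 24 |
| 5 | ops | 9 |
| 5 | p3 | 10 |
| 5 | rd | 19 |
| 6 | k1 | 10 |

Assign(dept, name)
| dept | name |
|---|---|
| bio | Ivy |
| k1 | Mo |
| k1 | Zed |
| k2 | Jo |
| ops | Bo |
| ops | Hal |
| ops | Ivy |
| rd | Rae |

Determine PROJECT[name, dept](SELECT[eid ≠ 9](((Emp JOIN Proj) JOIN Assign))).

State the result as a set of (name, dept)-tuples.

{(Ivy, bio), (Jo, k2), (Mo, k1), (Rae, rd), (Zed, k1)}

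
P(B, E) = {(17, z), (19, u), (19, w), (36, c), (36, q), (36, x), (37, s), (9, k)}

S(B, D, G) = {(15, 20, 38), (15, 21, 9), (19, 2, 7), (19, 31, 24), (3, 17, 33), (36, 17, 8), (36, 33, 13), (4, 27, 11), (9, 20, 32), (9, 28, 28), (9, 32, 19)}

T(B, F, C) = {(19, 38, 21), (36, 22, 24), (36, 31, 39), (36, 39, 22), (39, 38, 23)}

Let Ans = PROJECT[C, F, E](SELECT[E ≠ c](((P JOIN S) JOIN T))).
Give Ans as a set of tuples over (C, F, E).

{(21, 38, u), (21, 38, w), (22, 39, q), (22, 39, x), (24, 22, q), (24, 22, x), (39, 31, q), (39, 31, x)}

P ⋈ S (natural join on B): {(19, u, 2, 7), (19, u, 31, 24), (19, w, 2, 7), (19, w, 31, 24), (36, c, 17, 8), (36, c, 33, 13), (36, q, 17, 8), (36, q, 33, 13), (36, x, 17, 8), (36, x, 33, 13), (9, k, 20, 32), (9, k, 28, 28), (9, k, 32, 19)}
(P JOIN S) ⋈ T (natural join on B): {(19, u, 2, 7, 38, 21), (19, u, 31, 24, 38, 21), (19, w, 2, 7, 38, 21), (19, w, 31, 24, 38, 21), (36, c, 17, 8, 22, 24), (36, c, 17, 8, 31, 39), (36, c, 17, 8, 39, 22), (36, c, 33, 13, 22, 24), (36, c, 33, 13, 31, 39), (36, c, 33, 13, 39, 22), (36, q, 17, 8, 22, 24), (36, q, 17, 8, 31, 39), (36, q, 17, 8, 39, 22), (36, q, 33, 13, 22, 24), (36, q, 33, 13, 31, 39), (36, q, 33, 13, 39, 22), (36, x, 17, 8, 22, 24), (36, x, 17, 8, 31, 39), (36, x, 17, 8, 39, 22), (36, x, 33, 13, 22, 24), (36, x, 33, 13, 31, 39), (36, x, 33, 13, 39, 22)}
σ[E ≠ c]: keep tuples satisfying E ≠ c → {(19, u, 2, 7, 38, 21), (19, u, 31, 24, 38, 21), (19, w, 2, 7, 38, 21), (19, w, 31, 24, 38, 21), (36, q, 17, 8, 22, 24), (36, q, 17, 8, 31, 39), (36, q, 17, 8, 39, 22), (36, q, 33, 13, 22, 24), (36, q, 33, 13, 31, 39), (36, q, 33, 13, 39, 22), (36, x, 17, 8, 22, 24), (36, x, 17, 8, 31, 39), (36, x, 17, 8, 39, 22), (36, x, 33, 13, 22, 24), (36, x, 33, 13, 31, 39), (36, x, 33, 13, 39, 22)}
Projecting to C, F, E (8 duplicate(s) eliminated): {(21, 38, u), (21, 38, w), (22, 39, q), (22, 39, x), (24, 22, q), (24, 22, x), (39, 31, q), (39, 31, x)}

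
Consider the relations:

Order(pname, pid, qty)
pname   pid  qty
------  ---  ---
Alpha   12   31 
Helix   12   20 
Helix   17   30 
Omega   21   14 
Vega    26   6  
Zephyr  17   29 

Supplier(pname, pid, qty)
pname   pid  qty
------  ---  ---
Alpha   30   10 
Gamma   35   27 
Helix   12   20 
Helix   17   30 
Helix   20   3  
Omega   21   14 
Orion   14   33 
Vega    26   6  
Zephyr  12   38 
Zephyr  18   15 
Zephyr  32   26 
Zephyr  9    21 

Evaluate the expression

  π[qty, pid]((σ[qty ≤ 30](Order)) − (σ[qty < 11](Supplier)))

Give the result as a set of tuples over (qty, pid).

σ[qty ≤ 30]: keep tuples satisfying qty ≤ 30 → {(Helix, 12, 20), (Helix, 17, 30), (Omega, 21, 14), (Vega, 26, 6), (Zephyr, 17, 29)}
σ[qty < 11]: keep tuples satisfying qty < 11 → {(Alpha, 30, 10), (Helix, 20, 3), (Vega, 26, 6)}
Difference: {(Helix, 12, 20), (Helix, 17, 30), (Omega, 21, 14), (Vega, 26, 6), (Zephyr, 17, 29)} with {(Alpha, 30, 10), (Helix, 20, 3), (Vega, 26, 6)} → {(Helix, 12, 20), (Helix, 17, 30), (Omega, 21, 14), (Zephyr, 17, 29)}
Keep only column(s) qty, pid: {(14, 21), (20, 12), (29, 17), (30, 17)}

{(14, 21), (20, 12), (29, 17), (30, 17)}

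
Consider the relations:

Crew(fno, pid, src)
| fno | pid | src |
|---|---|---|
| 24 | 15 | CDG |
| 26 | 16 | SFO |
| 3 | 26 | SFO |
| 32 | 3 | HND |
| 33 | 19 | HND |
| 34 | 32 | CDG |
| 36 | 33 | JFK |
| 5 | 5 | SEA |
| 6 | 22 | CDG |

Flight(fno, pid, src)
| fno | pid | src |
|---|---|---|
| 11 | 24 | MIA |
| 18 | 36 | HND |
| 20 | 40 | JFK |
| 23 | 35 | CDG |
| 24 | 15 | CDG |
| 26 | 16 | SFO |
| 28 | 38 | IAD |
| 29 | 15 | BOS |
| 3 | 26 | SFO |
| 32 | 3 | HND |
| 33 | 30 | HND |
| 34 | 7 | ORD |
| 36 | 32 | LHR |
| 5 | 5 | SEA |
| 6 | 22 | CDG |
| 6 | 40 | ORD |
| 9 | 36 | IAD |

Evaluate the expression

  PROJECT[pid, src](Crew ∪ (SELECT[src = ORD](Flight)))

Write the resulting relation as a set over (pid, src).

Apply σ_{src = ORD}; surviving tuples: {(34, 7, ORD), (6, 40, ORD)}
Set union of the two operands is {(24, 15, CDG), (26, 16, SFO), (3, 26, SFO), (32, 3, HND), (33, 19, HND), (34, 32, CDG), (34, 7, ORD), (36, 33, JFK), (5, 5, SEA), (6, 22, CDG), (6, 40, ORD)}.
π_{pid, src} gives {(15, CDG), (16, SFO), (19, HND), (22, CDG), (26, SFO), (3, HND), (32, CDG), (33, JFK), (40, ORD), (5, SEA), (7, ORD)}.

{(15, CDG), (16, SFO), (19, HND), (22, CDG), (26, SFO), (3, HND), (32, CDG), (33, JFK), (40, ORD), (5, SEA), (7, ORD)}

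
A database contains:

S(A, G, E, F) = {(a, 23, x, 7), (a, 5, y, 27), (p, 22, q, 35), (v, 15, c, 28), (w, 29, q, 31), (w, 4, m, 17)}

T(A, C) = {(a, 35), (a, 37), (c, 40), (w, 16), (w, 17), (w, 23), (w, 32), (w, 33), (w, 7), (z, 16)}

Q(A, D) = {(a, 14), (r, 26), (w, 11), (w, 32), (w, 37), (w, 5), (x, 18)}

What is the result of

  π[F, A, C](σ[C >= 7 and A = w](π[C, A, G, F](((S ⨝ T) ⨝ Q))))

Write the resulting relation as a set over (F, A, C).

{(17, w, 16), (17, w, 17), (17, w, 23), (17, w, 32), (17, w, 33), (17, w, 7), (31, w, 16), (31, w, 17), (31, w, 23), (31, w, 32), (31, w, 33), (31, w, 7)}

Natural join on A: {(a, 23, x, 7, 35), (a, 23, x, 7, 37), (a, 5, y, 27, 35), (a, 5, y, 27, 37), (w, 29, q, 31, 16), (w, 29, q, 31, 17), (w, 29, q, 31, 23), (w, 29, q, 31, 32), (w, 29, q, 31, 33), (w, 29, q, 31, 7), (w, 4, m, 17, 16), (w, 4, m, 17, 17), (w, 4, m, 17, 23), (w, 4, m, 17, 32), (w, 4, m, 17, 33), (w, 4, m, 17, 7)}
Natural join on A: {(a, 23, x, 7, 35, 14), (a, 23, x, 7, 37, 14), (a, 5, y, 27, 35, 14), (a, 5, y, 27, 37, 14), (w, 29, q, 31, 16, 11), (w, 29, q, 31, 16, 32), (w, 29, q, 31, 16, 37), (w, 29, q, 31, 16, 5), (w, 29, q, 31, 17, 11), (w, 29, q, 31, 17, 32), (w, 29, q, 31, 17, 37), (w, 29, q, 31, 17, 5), (w, 29, q, 31, 23, 11), (w, 29, q, 31, 23, 32), (w, 29, q, 31, 23, 37), (w, 29, q, 31, 23, 5), (w, 29, q, 31, 32, 11), (w, 29, q, 31, 32, 32), (w, 29, q, 31, 32, 37), (w, 29, q, 31, 32, 5), (w, 29, q, 31, 33, 11), (w, 29, q, 31, 33, 32), (w, 29, q, 31, 33, 37), (w, 29, q, 31, 33, 5), (w, 29, q, 31, 7, 11), (w, 29, q, 31, 7, 32), (w, 29, q, 31, 7, 37), (w, 29, q, 31, 7, 5), (w, 4, m, 17, 16, 11), (w, 4, m, 17, 16, 32), (w, 4, m, 17, 16, 37), (w, 4, m, 17, 16, 5), (w, 4, m, 17, 17, 11), (w, 4, m, 17, 17, 32), (w, 4, m, 17, 17, 37), (w, 4, m, 17, 17, 5), (w, 4, m, 17, 23, 11), (w, 4, m, 17, 23, 32), (w, 4, m, 17, 23, 37), (w, 4, m, 17, 23, 5), (w, 4, m, 17, 32, 11), (w, 4, m, 17, 32, 32), (w, 4, m, 17, 32, 37), (w, 4, m, 17, 32, 5), (w, 4, m, 17, 33, 11), (w, 4, m, 17, 33, 32), (w, 4, m, 17, 33, 37), (w, 4, m, 17, 33, 5), (w, 4, m, 17, 7, 11), (w, 4, m, 17, 7, 32), (w, 4, m, 17, 7, 37), (w, 4, m, 17, 7, 5)}
π_{C, A, G, F} gives {(16, w, 29, 31), (16, w, 4, 17), (17, w, 29, 31), (17, w, 4, 17), (23, w, 29, 31), (23, w, 4, 17), (32, w, 29, 31), (32, w, 4, 17), (33, w, 29, 31), (33, w, 4, 17), (35, a, 23, 7), (35, a, 5, 27), (37, a, 23, 7), (37, a, 5, 27), (7, w, 29, 31), (7, w, 4, 17)} (36 duplicate(s) eliminated).
Apply σ_{C >= 7 and A = w}; surviving tuples: {(16, w, 29, 31), (16, w, 4, 17), (17, w, 29, 31), (17, w, 4, 17), (23, w, 29, 31), (23, w, 4, 17), (32, w, 29, 31), (32, w, 4, 17), (33, w, 29, 31), (33, w, 4, 17), (7, w, 29, 31), (7, w, 4, 17)}
π_{F, A, C} gives {(17, w, 16), (17, w, 17), (17, w, 23), (17, w, 32), (17, w, 33), (17, w, 7), (31, w, 16), (31, w, 17), (31, w, 23), (31, w, 32), (31, w, 33), (31, w, 7)}.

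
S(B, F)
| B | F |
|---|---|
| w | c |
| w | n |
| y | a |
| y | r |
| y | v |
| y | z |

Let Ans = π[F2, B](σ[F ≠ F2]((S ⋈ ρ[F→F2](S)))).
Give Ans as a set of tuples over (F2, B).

ρ[F→F2]: schema becomes (B, F2); tuples unchanged.
S ⋈ ρ[F→F2](S) (natural join on B): {(w, c, c), (w, c, n), (w, n, c), (w, n, n), (y, a, a), (y, a, r), (y, a, v), (y, a, z), (y, r, a), (y, r, r), (y, r, v), (y, r, z), (y, v, a), (y, v, r), (y, v, v), (y, v, z), (y, z, a), (y, z, r), (y, z, v), (y, z, z)}
Apply σ_{F ≠ F2}; surviving tuples: {(w, c, n), (w, n, c), (y, a, r), (y, a, v), (y, a, z), (y, r, a), (y, r, v), (y, r, z), (y, v, a), (y, v, r), (y, v, z), (y, z, a), (y, z, r), (y, z, v)}
Projecting to F2, B (8 duplicate(s) eliminated): {(a, y), (c, w), (n, w), (r, y), (v, y), (z, y)}

{(a, y), (c, w), (n, w), (r, y), (v, y), (z, y)}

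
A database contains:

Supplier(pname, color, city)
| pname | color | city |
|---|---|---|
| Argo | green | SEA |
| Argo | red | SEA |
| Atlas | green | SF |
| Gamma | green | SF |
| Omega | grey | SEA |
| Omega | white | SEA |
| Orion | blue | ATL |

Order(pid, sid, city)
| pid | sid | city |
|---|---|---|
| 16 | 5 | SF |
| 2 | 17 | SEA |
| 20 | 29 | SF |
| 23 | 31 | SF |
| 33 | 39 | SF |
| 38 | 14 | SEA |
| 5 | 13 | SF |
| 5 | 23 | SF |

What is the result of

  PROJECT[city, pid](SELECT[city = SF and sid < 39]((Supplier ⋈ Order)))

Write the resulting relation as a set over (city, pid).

{(SF, 16), (SF, 20), (SF, 23), (SF, 5)}

Natural join on city: {(Argo, green, SEA, 2, 17), (Argo, green, SEA, 38, 14), (Argo, red, SEA, 2, 17), (Argo, red, SEA, 38, 14), (Atlas, green, SF, 16, 5), (Atlas, green, SF, 20, 29), (Atlas, green, SF, 23, 31), (Atlas, green, SF, 33, 39), (Atlas, green, SF, 5, 13), (Atlas, green, SF, 5, 23), (Gamma, green, SF, 16, 5), (Gamma, green, SF, 20, 29), (Gamma, green, SF, 23, 31), (Gamma, green, SF, 33, 39), (Gamma, green, SF, 5, 13), (Gamma, green, SF, 5, 23), (Omega, grey, SEA, 2, 17), (Omega, grey, SEA, 38, 14), (Omega, white, SEA, 2, 17), (Omega, white, SEA, 38, 14)}
Selection city = SF and sid < 39: {(Atlas, green, SF, 16, 5), (Atlas, green, SF, 20, 29), (Atlas, green, SF, 23, 31), (Atlas, green, SF, 5, 13), (Atlas, green, SF, 5, 23), (Gamma, green, SF, 16, 5), (Gamma, green, SF, 20, 29), (Gamma, green, SF, 23, 31), (Gamma, green, SF, 5, 13), (Gamma, green, SF, 5, 23)}
Keep only column(s) city, pid (6 duplicate(s) eliminated): {(SF, 16), (SF, 20), (SF, 23), (SF, 5)}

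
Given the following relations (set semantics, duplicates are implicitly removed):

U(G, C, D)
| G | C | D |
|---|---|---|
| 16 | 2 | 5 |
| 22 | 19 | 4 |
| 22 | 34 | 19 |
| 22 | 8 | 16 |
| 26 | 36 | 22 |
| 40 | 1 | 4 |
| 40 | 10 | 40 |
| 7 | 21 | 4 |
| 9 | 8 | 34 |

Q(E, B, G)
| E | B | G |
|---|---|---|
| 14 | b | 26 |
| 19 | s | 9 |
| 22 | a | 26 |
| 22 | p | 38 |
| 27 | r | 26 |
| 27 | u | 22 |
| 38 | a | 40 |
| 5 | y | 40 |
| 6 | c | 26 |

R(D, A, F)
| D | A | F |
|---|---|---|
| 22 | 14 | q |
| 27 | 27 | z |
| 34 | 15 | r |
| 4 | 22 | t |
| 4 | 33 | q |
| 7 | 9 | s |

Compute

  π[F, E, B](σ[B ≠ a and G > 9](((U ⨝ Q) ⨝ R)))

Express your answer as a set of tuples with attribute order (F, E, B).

{(q, 14, b), (q, 27, r), (q, 27, u), (q, 5, y), (q, 6, c), (t, 27, u), (t, 5, y)}

Natural join on G: {(22, 19, 4, 27, u), (22, 34, 19, 27, u), (22, 8, 16, 27, u), (26, 36, 22, 14, b), (26, 36, 22, 22, a), (26, 36, 22, 27, r), (26, 36, 22, 6, c), (40, 1, 4, 38, a), (40, 1, 4, 5, y), (40, 10, 40, 38, a), (40, 10, 40, 5, y), (9, 8, 34, 19, s)}
Natural join on D: {(22, 19, 4, 27, u, 22, t), (22, 19, 4, 27, u, 33, q), (26, 36, 22, 14, b, 14, q), (26, 36, 22, 22, a, 14, q), (26, 36, 22, 27, r, 14, q), (26, 36, 22, 6, c, 14, q), (40, 1, 4, 38, a, 22, t), (40, 1, 4, 38, a, 33, q), (40, 1, 4, 5, y, 22, t), (40, 1, 4, 5, y, 33, q), (9, 8, 34, 19, s, 15, r)}
Selection B ≠ a and G > 9: {(22, 19, 4, 27, u, 22, t), (22, 19, 4, 27, u, 33, q), (26, 36, 22, 14, b, 14, q), (26, 36, 22, 27, r, 14, q), (26, 36, 22, 6, c, 14, q), (40, 1, 4, 5, y, 22, t), (40, 1, 4, 5, y, 33, q)}
π_{F, E, B} gives {(q, 14, b), (q, 27, r), (q, 27, u), (q, 5, y), (q, 6, c), (t, 27, u), (t, 5, y)}.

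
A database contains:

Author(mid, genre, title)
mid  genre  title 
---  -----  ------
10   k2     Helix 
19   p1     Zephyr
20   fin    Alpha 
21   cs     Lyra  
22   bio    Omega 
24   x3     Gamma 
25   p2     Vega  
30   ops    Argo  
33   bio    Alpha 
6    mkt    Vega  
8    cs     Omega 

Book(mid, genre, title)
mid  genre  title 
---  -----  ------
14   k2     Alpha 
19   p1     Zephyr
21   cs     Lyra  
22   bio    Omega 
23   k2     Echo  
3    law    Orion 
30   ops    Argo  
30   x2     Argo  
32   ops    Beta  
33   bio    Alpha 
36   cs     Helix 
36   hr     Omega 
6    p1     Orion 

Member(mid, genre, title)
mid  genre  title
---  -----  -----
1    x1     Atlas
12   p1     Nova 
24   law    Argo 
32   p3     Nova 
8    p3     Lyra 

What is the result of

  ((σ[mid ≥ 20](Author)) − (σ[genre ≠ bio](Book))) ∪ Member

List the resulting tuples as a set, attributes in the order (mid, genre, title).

Filtering on mid ≥ 20 leaves {(20, fin, Alpha), (21, cs, Lyra), (22, bio, Omega), (24, x3, Gamma), (25, p2, Vega), (30, ops, Argo), (33, bio, Alpha)}.
Filtering on genre ≠ bio leaves {(14, k2, Alpha), (19, p1, Zephyr), (21, cs, Lyra), (23, k2, Echo), (3, law, Orion), (30, ops, Argo), (30, x2, Argo), (32, ops, Beta), (36, cs, Helix), (36, hr, Omega), (6, p1, Orion)}.
Difference: {(20, fin, Alpha), (21, cs, Lyra), (22, bio, Omega), (24, x3, Gamma), (25, p2, Vega), (30, ops, Argo), (33, bio, Alpha)} with {(14, k2, Alpha), (19, p1, Zephyr), (21, cs, Lyra), (23, k2, Echo), (3, law, Orion), (30, ops, Argo), (30, x2, Argo), (32, ops, Beta), (36, cs, Helix), (36, hr, Omega), (6, p1, Orion)} → {(20, fin, Alpha), (22, bio, Omega), (24, x3, Gamma), (25, p2, Vega), (33, bio, Alpha)}
Union: {(20, fin, Alpha), (22, bio, Omega), (24, x3, Gamma), (25, p2, Vega), (33, bio, Alpha)} with {(1, x1, Atlas), (12, p1, Nova), (24, law, Argo), (32, p3, Nova), (8, p3, Lyra)} → {(1, x1, Atlas), (12, p1, Nova), (20, fin, Alpha), (22, bio, Omega), (24, law, Argo), (24, x3, Gamma), (25, p2, Vega), (32, p3, Nova), (33, bio, Alpha), (8, p3, Lyra)}

{(1, x1, Atlas), (12, p1, Nova), (20, fin, Alpha), (22, bio, Omega), (24, law, Argo), (24, x3, Gamma), (25, p2, Vega), (32, p3, Nova), (33, bio, Alpha), (8, p3, Lyra)}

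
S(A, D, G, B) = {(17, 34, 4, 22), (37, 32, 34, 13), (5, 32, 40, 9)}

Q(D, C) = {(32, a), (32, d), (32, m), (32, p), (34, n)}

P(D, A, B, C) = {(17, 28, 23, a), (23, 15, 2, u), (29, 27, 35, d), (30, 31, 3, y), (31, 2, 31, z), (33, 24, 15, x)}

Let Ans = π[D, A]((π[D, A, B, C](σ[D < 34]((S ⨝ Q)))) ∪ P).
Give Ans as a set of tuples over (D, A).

{(17, 28), (23, 15), (29, 27), (30, 31), (31, 2), (32, 37), (32, 5), (33, 24)}

S ⋈ Q (natural join on D): {(17, 34, 4, 22, n), (37, 32, 34, 13, a), (37, 32, 34, 13, d), (37, 32, 34, 13, m), (37, 32, 34, 13, p), (5, 32, 40, 9, a), (5, 32, 40, 9, d), (5, 32, 40, 9, m), (5, 32, 40, 9, p)}
Apply σ_{D < 34}; surviving tuples: {(37, 32, 34, 13, a), (37, 32, 34, 13, d), (37, 32, 34, 13, m), (37, 32, 34, 13, p), (5, 32, 40, 9, a), (5, 32, 40, 9, d), (5, 32, 40, 9, m), (5, 32, 40, 9, p)}
π[D, A, B, C]: project onto (D, A, B, C) → {(32, 37, 13, a), (32, 37, 13, d), (32, 37, 13, m), (32, 37, 13, p), (32, 5, 9, a), (32, 5, 9, d), (32, 5, 9, m), (32, 5, 9, p)}
Union: {(32, 37, 13, a), (32, 37, 13, d), (32, 37, 13, m), (32, 37, 13, p), (32, 5, 9, a), (32, 5, 9, d), (32, 5, 9, m), (32, 5, 9, p)} with {(17, 28, 23, a), (23, 15, 2, u), (29, 27, 35, d), (30, 31, 3, y), (31, 2, 31, z), (33, 24, 15, x)} → {(17, 28, 23, a), (23, 15, 2, u), (29, 27, 35, d), (30, 31, 3, y), (31, 2, 31, z), (32, 37, 13, a), (32, 37, 13, d), (32, 37, 13, m), (32, 37, 13, p), (32, 5, 9, a), (32, 5, 9, d), (32, 5, 9, m), (32, 5, 9, p), (33, 24, 15, x)}
π[D, A]: project onto (D, A) (6 duplicate(s) eliminated) → {(17, 28), (23, 15), (29, 27), (30, 31), (31, 2), (32, 37), (32, 5), (33, 24)}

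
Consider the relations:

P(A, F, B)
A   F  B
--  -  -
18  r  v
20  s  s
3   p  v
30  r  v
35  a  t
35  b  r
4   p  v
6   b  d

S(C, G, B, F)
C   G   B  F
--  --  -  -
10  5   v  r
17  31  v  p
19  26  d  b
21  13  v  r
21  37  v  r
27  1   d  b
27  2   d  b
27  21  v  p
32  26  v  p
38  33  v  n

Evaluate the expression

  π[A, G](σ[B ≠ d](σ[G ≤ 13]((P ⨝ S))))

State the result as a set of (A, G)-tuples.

{(18, 13), (18, 5), (30, 13), (30, 5)}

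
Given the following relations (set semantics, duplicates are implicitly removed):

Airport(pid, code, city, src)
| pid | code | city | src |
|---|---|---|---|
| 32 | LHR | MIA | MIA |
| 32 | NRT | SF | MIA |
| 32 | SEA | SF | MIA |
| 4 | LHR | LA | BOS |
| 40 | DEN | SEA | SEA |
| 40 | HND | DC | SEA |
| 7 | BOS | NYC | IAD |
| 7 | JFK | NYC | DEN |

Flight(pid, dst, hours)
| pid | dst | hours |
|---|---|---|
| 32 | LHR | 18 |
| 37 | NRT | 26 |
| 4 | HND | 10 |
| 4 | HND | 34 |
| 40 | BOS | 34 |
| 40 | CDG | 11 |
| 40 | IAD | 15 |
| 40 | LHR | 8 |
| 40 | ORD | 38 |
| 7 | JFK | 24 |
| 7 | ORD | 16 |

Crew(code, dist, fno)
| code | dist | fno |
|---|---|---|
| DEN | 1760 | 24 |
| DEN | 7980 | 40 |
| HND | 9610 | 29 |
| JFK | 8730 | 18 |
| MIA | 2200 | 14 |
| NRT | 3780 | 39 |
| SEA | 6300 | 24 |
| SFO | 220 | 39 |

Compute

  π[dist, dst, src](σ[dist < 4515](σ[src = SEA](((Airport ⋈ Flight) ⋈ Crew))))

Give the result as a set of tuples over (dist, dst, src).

Airport ⋈ Flight (natural join on pid): {(32, LHR, MIA, MIA, LHR, 18), (32, NRT, SF, MIA, LHR, 18), (32, SEA, SF, MIA, LHR, 18), (4, LHR, LA, BOS, HND, 10), (4, LHR, LA, BOS, HND, 34), (40, DEN, SEA, SEA, BOS, 34), (40, DEN, SEA, SEA, CDG, 11), (40, DEN, SEA, SEA, IAD, 15), (40, DEN, SEA, SEA, LHR, 8), (40, DEN, SEA, SEA, ORD, 38), (40, HND, DC, SEA, BOS, 34), (40, HND, DC, SEA, CDG, 11), (40, HND, DC, SEA, IAD, 15), (40, HND, DC, SEA, LHR, 8), (40, HND, DC, SEA, ORD, 38), (7, BOS, NYC, IAD, JFK, 24), (7, BOS, NYC, IAD, ORD, 16), (7, JFK, NYC, DEN, JFK, 24), (7, JFK, NYC, DEN, ORD, 16)}
(Airport ⋈ Flight) ⋈ Crew (natural join on code): {(32, NRT, SF, MIA, LHR, 18, 3780, 39), (32, SEA, SF, MIA, LHR, 18, 6300, 24), (40, DEN, SEA, SEA, BOS, 34, 1760, 24), (40, DEN, SEA, SEA, BOS, 34, 7980, 40), (40, DEN, SEA, SEA, CDG, 11, 1760, 24), (40, DEN, SEA, SEA, CDG, 11, 7980, 40), (40, DEN, SEA, SEA, IAD, 15, 1760, 24), (40, DEN, SEA, SEA, IAD, 15, 7980, 40), (40, DEN, SEA, SEA, LHR, 8, 1760, 24), (40, DEN, SEA, SEA, LHR, 8, 7980, 40), (40, DEN, SEA, SEA, ORD, 38, 1760, 24), (40, DEN, SEA, SEA, ORD, 38, 7980, 40), (40, HND, DC, SEA, BOS, 34, 9610, 29), (40, HND, DC, SEA, CDG, 11, 9610, 29), (40, HND, DC, SEA, IAD, 15, 9610, 29), (40, HND, DC, SEA, LHR, 8, 9610, 29), (40, HND, DC, SEA, ORD, 38, 9610, 29), (7, JFK, NYC, DEN, JFK, 24, 8730, 18), (7, JFK, NYC, DEN, ORD, 16, 8730, 18)}
Filtering on src = SEA leaves {(40, DEN, SEA, SEA, BOS, 34, 1760, 24), (40, DEN, SEA, SEA, BOS, 34, 7980, 40), (40, DEN, SEA, SEA, CDG, 11, 1760, 24), (40, DEN, SEA, SEA, CDG, 11, 7980, 40), (40, DEN, SEA, SEA, IAD, 15, 1760, 24), (40, DEN, SEA, SEA, IAD, 15, 7980, 40), (40, DEN, SEA, SEA, LHR, 8, 1760, 24), (40, DEN, SEA, SEA, LHR, 8, 7980, 40), (40, DEN, SEA, SEA, ORD, 38, 1760, 24), (40, DEN, SEA, SEA, ORD, 38, 7980, 40), (40, HND, DC, SEA, BOS, 34, 9610, 29), (40, HND, DC, SEA, CDG, 11, 9610, 29), (40, HND, DC, SEA, IAD, 15, 9610, 29), (40, HND, DC, SEA, LHR, 8, 9610, 29), (40, HND, DC, SEA, ORD, 38, 9610, 29)}.
Filtering on dist < 4515 leaves {(40, DEN, SEA, SEA, BOS, 34, 1760, 24), (40, DEN, SEA, SEA, CDG, 11, 1760, 24), (40, DEN, SEA, SEA, IAD, 15, 1760, 24), (40, DEN, SEA, SEA, LHR, 8, 1760, 24), (40, DEN, SEA, SEA, ORD, 38, 1760, 24)}.
Keep only column(s) dist, dst, src: {(1760, BOS, SEA), (1760, CDG, SEA), (1760, IAD, SEA), (1760, LHR, SEA), (1760, ORD, SEA)}

{(1760, BOS, SEA), (1760, CDG, SEA), (1760, IAD, SEA), (1760, LHR, SEA), (1760, ORD, SEA)}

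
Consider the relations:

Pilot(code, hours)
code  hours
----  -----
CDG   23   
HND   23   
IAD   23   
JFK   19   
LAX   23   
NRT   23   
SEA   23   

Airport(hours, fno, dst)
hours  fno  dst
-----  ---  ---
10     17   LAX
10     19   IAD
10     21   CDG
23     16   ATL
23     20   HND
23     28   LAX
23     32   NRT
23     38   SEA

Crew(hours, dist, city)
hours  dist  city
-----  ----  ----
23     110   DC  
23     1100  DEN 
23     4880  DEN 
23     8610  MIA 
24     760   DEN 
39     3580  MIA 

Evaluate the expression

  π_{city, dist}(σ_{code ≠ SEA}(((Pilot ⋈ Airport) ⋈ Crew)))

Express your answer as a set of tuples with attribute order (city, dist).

{(DC, 110), (DEN, 1100), (DEN, 4880), (MIA, 8610)}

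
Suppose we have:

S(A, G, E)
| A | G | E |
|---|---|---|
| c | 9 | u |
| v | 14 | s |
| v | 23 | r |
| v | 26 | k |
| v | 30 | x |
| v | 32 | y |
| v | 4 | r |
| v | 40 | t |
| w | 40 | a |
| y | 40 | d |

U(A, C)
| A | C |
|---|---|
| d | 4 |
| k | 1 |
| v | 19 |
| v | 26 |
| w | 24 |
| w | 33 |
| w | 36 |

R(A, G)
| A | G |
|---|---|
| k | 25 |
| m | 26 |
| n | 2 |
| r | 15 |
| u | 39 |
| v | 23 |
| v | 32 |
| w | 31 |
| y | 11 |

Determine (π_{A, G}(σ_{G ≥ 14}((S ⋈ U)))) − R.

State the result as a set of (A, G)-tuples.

{(v, 14), (v, 26), (v, 30), (v, 40), (w, 40)}

Joining S and U on A yields {(v, 14, s, 19), (v, 14, s, 26), (v, 23, r, 19), (v, 23, r, 26), (v, 26, k, 19), (v, 26, k, 26), (v, 30, x, 19), (v, 30, x, 26), (v, 32, y, 19), (v, 32, y, 26), (v, 4, r, 19), (v, 4, r, 26), (v, 40, t, 19), (v, 40, t, 26), (w, 40, a, 24), (w, 40, a, 33), (w, 40, a, 36)}.
Selection G ≥ 14: {(v, 14, s, 19), (v, 14, s, 26), (v, 23, r, 19), (v, 23, r, 26), (v, 26, k, 19), (v, 26, k, 26), (v, 30, x, 19), (v, 30, x, 26), (v, 32, y, 19), (v, 32, y, 26), (v, 40, t, 19), (v, 40, t, 26), (w, 40, a, 24), (w, 40, a, 33), (w, 40, a, 36)}
π_{A, G} gives {(v, 14), (v, 23), (v, 26), (v, 30), (v, 32), (v, 40), (w, 40)} (8 duplicate(s) eliminated).
Difference: {(v, 14), (v, 23), (v, 26), (v, 30), (v, 32), (v, 40), (w, 40)} with {(k, 25), (m, 26), (n, 2), (r, 15), (u, 39), (v, 23), (v, 32), (w, 31), (y, 11)} → {(v, 14), (v, 26), (v, 30), (v, 40), (w, 40)}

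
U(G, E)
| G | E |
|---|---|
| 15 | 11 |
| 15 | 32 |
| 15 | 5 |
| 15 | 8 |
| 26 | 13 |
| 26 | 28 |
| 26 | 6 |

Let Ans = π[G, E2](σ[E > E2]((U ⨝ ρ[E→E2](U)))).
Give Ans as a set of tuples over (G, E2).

{(15, 11), (15, 5), (15, 8), (26, 13), (26, 6)}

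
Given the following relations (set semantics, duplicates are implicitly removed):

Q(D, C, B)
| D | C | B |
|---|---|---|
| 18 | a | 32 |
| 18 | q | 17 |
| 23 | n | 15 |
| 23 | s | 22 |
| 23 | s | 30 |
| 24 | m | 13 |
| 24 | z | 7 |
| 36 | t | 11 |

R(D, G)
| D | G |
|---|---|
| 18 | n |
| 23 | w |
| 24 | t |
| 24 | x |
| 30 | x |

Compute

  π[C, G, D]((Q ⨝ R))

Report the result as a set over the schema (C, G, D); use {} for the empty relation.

Joining Q and R on D yields {(18, a, 32, n), (18, q, 17, n), (23, n, 15, w), (23, s, 22, w), (23, s, 30, w), (24, m, 13, t), (24, m, 13, x), (24, z, 7, t), (24, z, 7, x)}.
π_{C, G, D} gives {(a, n, 18), (m, t, 24), (m, x, 24), (n, w, 23), (q, n, 18), (s, w, 23), (z, t, 24), (z, x, 24)} (1 duplicate(s) eliminated).

{(a, n, 18), (m, t, 24), (m, x, 24), (n, w, 23), (q, n, 18), (s, w, 23), (z, t, 24), (z, x, 24)}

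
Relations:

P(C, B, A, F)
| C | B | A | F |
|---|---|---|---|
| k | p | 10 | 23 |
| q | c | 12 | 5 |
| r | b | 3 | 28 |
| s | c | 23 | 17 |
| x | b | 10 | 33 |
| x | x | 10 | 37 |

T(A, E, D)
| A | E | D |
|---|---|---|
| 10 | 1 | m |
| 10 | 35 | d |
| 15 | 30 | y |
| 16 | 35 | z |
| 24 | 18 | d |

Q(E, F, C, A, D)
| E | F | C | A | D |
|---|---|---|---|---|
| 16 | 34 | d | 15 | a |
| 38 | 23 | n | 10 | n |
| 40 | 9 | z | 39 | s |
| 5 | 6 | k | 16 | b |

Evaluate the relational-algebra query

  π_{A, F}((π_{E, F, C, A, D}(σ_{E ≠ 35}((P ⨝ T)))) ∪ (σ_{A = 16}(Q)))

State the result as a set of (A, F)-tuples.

{(10, 23), (10, 33), (10, 37), (16, 6)}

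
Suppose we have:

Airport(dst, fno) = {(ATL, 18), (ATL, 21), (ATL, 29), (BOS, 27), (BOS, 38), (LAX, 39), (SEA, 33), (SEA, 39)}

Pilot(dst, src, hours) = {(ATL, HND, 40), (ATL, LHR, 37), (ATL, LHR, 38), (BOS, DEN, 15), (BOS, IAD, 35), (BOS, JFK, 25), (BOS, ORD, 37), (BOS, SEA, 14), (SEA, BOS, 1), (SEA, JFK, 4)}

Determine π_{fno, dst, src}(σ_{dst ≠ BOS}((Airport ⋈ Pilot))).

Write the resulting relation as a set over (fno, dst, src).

{(18, ATL, HND), (18, ATL, LHR), (21, ATL, HND), (21, ATL, LHR), (29, ATL, HND), (29, ATL, LHR), (33, SEA, BOS), (33, SEA, JFK), (39, SEA, BOS), (39, SEA, JFK)}

Natural join on dst: {(ATL, 18, HND, 40), (ATL, 18, LHR, 37), (ATL, 18, LHR, 38), (ATL, 21, HND, 40), (ATL, 21, LHR, 37), (ATL, 21, LHR, 38), (ATL, 29, HND, 40), (ATL, 29, LHR, 37), (ATL, 29, LHR, 38), (BOS, 27, DEN, 15), (BOS, 27, IAD, 35), (BOS, 27, JFK, 25), (BOS, 27, ORD, 37), (BOS, 27, SEA, 14), (BOS, 38, DEN, 15), (BOS, 38, IAD, 35), (BOS, 38, JFK, 25), (BOS, 38, ORD, 37), (BOS, 38, SEA, 14), (SEA, 33, BOS, 1), (SEA, 33, JFK, 4), (SEA, 39, BOS, 1), (SEA, 39, JFK, 4)}
Filtering on dst ≠ BOS leaves {(ATL, 18, HND, 40), (ATL, 18, LHR, 37), (ATL, 18, LHR, 38), (ATL, 21, HND, 40), (ATL, 21, LHR, 37), (ATL, 21, LHR, 38), (ATL, 29, HND, 40), (ATL, 29, LHR, 37), (ATL, 29, LHR, 38), (SEA, 33, BOS, 1), (SEA, 33, JFK, 4), (SEA, 39, BOS, 1), (SEA, 39, JFK, 4)}.
π[fno, dst, src]: project onto (fno, dst, src) (3 duplicate(s) eliminated) → {(18, ATL, HND), (18, ATL, LHR), (21, ATL, HND), (21, ATL, LHR), (29, ATL, HND), (29, ATL, LHR), (33, SEA, BOS), (33, SEA, JFK), (39, SEA, BOS), (39, SEA, JFK)}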